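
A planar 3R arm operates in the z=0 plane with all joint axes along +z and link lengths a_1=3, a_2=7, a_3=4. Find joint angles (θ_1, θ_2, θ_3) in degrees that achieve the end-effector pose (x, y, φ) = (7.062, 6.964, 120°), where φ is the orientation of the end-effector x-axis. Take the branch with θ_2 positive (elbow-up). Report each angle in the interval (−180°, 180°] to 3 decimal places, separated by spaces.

wrist centre = target − a_3·(cos φ, sin φ) = (9.0620, 3.4999)
cos θ_2 = (94.3691−3²−7²)/(2·3·7) = 0.8659; θ_2 = 30.0107° (elbow-up)
β = atan2(3.4999,9.0620) = 21.1174°; ψ = atan2(3.5011,9.0615) = 21.1252°
θ_1 = β − ψ = -0.0078°
θ_3 = φ − θ_1 − θ_2 = 89.9971° (wrapped to (-180°,180°])

-0.008 30.011 89.997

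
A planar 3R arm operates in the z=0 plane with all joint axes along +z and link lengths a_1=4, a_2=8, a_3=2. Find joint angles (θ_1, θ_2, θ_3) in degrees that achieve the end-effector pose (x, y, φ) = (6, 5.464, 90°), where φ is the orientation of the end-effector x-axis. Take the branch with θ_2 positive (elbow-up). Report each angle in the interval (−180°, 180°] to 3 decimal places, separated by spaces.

wrist centre = target − a_3·(cos φ, sin φ) = (6.0000, 3.4640)
cos θ_2 = (47.9993−4²−8²)/(2·4·8) = -0.5000; θ_2 = 120.0007° (elbow-up)
β = atan2(3.4640,6.0000) = 29.9993°; ψ = atan2(6.9282,-0.0001) = 90.0007°
θ_1 = β − ψ = -60.0015°
θ_3 = φ − θ_1 − θ_2 = 30.0007° (wrapped to (-180°,180°])

-60.001 120.001 30.001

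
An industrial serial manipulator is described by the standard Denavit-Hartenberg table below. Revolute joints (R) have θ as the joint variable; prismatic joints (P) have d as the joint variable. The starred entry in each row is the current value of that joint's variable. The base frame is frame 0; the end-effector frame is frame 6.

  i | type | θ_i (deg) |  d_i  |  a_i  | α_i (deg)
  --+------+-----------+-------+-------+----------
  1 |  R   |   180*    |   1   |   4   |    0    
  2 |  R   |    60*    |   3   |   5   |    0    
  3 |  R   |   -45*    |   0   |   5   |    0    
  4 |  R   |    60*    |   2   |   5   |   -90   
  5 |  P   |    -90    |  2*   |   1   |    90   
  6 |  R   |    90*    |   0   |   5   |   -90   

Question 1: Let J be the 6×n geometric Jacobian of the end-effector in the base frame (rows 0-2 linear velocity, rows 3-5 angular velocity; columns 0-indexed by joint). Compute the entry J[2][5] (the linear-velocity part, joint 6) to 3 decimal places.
axis z_5 = (0.2588,0.9659,0.0000); lever o_n−o_5 = (4.8296,-1.2941,0.0000)
cross product → J_v[:, 5] = (0.0000,0.0000,-5.0000)
J_ω[:, 5] = z_5
entry J[2][5] = -5.0000

-5.000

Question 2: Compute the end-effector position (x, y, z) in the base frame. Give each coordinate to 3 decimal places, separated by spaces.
-5.862 -12.266 7.000

after link 1: o_1 = (-4.0000, 0.0000, 1.0000)
after link 2: o_2 = (-6.5000, -4.3301, 4.0000)
after link 3: o_3 = (-11.3296, -5.6242, 4.0000)
after link 4: o_4 = (-12.6237, -10.4539, 6.0000)
after link 5: o_5 = (-10.6919, -10.9715, 7.0000)
after link 6: o_6 = (-5.8622, -12.2656, 7.0000)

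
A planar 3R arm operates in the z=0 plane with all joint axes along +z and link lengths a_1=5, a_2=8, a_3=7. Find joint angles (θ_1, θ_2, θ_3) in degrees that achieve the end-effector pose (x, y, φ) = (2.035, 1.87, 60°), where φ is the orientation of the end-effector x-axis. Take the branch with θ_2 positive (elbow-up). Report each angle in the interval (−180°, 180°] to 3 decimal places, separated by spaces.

wrist centre = target − a_3·(cos φ, sin φ) = (-1.4650, -4.1922)
cos θ_2 = (19.7206−5²−8²)/(2·5·8) = -0.8660; θ_2 = 149.9963° (elbow-up)
β = atan2(-4.1922,-1.4650) = -109.2625°; ψ = atan2(4.0005,-1.9279) = 115.7309°
θ_1 = β − ψ = -224.9934°
θ_3 = φ − θ_1 − θ_2 = 134.9971° (wrapped to (-180°,180°])

135.007 149.996 134.997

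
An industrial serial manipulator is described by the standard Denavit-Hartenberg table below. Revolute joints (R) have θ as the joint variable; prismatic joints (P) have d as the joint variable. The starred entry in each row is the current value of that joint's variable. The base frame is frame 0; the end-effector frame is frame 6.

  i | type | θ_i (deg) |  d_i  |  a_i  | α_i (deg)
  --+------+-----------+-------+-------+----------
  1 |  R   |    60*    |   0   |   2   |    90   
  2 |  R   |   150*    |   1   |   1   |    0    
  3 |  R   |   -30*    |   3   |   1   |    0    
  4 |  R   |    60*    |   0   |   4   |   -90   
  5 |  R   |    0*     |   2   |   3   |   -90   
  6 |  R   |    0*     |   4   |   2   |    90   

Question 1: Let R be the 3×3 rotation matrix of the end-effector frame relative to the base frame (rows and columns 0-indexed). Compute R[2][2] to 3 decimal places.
End-effector z-axis (col 2 of R) = (0.0000,0.0000,-1.0000)
R[2][2] = -1.0000

-1.000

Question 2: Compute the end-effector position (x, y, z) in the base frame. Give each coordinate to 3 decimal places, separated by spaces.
-4.183 -7.245 -0.634

after link 1: o_1 = (1.0000, 1.7321, 0.0000)
after link 2: o_2 = (1.4330, 0.4821, 0.5000)
after link 3: o_3 = (3.7811, -1.4510, 1.3660)
after link 4: o_4 = (1.7811, -4.9151, 1.3660)
after link 5: o_5 = (0.2811, -7.5131, -0.6340)
after link 6: o_6 = (-4.1830, -7.2452, -0.6340)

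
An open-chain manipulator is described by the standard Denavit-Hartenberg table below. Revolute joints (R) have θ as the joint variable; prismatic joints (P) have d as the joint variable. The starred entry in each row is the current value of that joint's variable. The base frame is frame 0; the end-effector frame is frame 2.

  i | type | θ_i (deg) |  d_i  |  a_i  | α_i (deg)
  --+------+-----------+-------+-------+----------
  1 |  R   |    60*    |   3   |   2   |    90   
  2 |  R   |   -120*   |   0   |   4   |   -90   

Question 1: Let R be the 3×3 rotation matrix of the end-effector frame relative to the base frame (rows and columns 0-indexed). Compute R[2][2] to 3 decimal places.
-0.500

End-effector z-axis (col 2 of R) = (0.4330,0.7500,-0.5000)
R[2][2] = -0.5000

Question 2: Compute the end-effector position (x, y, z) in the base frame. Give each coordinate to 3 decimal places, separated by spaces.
0.000 0.000 -0.464

after link 1: o_1 = (1.0000, 1.7321, 3.0000)
after link 2: o_2 = (0.0000, 0.0000, -0.4641)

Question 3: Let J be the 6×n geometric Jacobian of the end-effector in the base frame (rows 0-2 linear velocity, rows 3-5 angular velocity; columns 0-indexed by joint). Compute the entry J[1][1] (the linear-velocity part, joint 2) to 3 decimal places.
3.000

axis z_1 = (0.8660,-0.5000,0.0000); lever o_n−o_1 = (-1.0000,-1.7321,-3.4641)
cross product → J_v[:, 1] = (1.7321,3.0000,-2.0000)
J_ω[:, 1] = z_1
entry J[1][1] = 3.0000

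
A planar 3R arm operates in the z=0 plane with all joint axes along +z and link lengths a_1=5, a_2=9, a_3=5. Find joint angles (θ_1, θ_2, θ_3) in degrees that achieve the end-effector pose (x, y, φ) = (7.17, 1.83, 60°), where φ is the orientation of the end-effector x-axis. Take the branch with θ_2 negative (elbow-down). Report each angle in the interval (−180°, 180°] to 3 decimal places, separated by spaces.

93.672 -149.998 116.326

wrist centre = target − a_3·(cos φ, sin φ) = (4.6700, -2.5001)
cos θ_2 = (28.0595−5²−9²)/(2·5·9) = -0.8660; θ_2 = -149.9977° (elbow-down)
β = atan2(-2.5001,4.6700) = -28.1628°; ψ = atan2(-4.5003,-2.7940) = -121.8343°
θ_1 = β − ψ = 93.6715°
θ_3 = φ − θ_1 − θ_2 = 116.3261° (wrapped to (-180°,180°])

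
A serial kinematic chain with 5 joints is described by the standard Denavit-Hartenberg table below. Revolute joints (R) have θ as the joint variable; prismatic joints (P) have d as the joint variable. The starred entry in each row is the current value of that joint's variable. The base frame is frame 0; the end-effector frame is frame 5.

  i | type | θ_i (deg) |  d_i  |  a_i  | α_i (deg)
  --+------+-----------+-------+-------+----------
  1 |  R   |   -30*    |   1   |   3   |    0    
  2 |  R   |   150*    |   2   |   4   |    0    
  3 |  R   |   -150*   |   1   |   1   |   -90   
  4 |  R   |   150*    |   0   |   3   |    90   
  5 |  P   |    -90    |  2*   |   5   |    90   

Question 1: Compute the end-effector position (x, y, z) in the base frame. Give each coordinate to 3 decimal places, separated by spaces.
after link 1: o_1 = (2.5981, -1.5000, 1.0000)
after link 2: o_2 = (0.5981, 1.9641, 3.0000)
after link 3: o_3 = (1.4641, 1.4641, 4.0000)
after link 4: o_4 = (-0.7859, 2.7631, 2.5000)
after link 5: o_5 = (-2.4199, -2.0670, 0.7679)

-2.420 -2.067 0.768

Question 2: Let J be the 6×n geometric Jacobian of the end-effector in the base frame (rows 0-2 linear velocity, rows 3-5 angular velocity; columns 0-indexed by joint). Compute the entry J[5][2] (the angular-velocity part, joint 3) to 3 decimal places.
axis z_2 = (0.0000,0.0000,1.0000); lever o_n−o_2 = (-3.0179,-4.0311,-2.2321)
cross product → J_v[:, 2] = (4.0311,-3.0179,0.0000)
J_ω[:, 2] = z_2
entry J[5][2] = 1.0000

1.000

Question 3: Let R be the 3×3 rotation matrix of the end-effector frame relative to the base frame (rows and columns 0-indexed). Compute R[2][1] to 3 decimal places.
End-effector y-axis (col 1 of R) = (0.4330,-0.2500,-0.8660)
R[2][1] = -0.8660

-0.866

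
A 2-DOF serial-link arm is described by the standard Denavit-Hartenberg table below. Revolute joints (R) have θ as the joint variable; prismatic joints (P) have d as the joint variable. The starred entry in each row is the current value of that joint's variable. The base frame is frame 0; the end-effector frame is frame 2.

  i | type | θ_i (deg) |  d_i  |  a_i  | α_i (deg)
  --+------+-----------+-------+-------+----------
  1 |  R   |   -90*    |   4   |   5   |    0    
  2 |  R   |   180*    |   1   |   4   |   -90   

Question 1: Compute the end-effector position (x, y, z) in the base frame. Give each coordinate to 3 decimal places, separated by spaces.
after link 1: o_1 = (0.0000, -5.0000, 4.0000)
after link 2: o_2 = (0.0000, -1.0000, 5.0000)

0.000 -1.000 5.000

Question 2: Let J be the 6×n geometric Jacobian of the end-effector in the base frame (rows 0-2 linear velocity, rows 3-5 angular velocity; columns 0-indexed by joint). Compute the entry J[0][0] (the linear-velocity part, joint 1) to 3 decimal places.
axis z_0 = ẑ; lever o_n−o_0 = (0.0000,-1.0000,5.0000)
cross product → J_v[:, 0] = (1.0000,0.0000,-0.0000)
J_ω[:, 0] = z_0
entry J[0][0] = 1.0000

1.000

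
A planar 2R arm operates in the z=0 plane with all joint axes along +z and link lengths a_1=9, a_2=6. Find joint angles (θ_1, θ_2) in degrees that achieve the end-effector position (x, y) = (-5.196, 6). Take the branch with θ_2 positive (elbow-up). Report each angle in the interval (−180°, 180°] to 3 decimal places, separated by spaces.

cos θ_2 = (62.9984−9²−6²)/(2·9·6) = -0.5000; θ_2 = 120.0010° (elbow-up)
β = atan2(6.0000,-5.1960) = 130.8926°; ψ = atan2(5.1961,5.9999) = 40.8935°
θ_1 = β − ψ = 89.9990°

89.999 120.001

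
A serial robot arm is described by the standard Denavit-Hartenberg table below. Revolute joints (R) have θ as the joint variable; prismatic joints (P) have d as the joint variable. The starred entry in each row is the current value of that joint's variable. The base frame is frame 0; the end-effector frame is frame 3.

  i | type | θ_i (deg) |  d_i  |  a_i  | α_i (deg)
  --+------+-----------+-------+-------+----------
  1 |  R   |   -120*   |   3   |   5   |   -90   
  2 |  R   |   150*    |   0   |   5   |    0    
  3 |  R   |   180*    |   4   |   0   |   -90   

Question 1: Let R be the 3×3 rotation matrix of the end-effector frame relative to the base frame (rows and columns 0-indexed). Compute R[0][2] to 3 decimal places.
End-effector z-axis (col 2 of R) = (-0.2500,-0.4330,-0.8660)
R[0][2] = -0.2500

-0.250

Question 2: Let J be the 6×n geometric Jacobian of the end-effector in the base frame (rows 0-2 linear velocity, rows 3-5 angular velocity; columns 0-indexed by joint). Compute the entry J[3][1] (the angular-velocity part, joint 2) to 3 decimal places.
axis z_1 = (0.8660,-0.5000,0.0000); lever o_n−o_1 = (5.6292,1.7500,-2.5000)
cross product → J_v[:, 1] = (1.2500,2.1651,4.3301)
J_ω[:, 1] = z_1
entry J[3][1] = 0.8660

0.866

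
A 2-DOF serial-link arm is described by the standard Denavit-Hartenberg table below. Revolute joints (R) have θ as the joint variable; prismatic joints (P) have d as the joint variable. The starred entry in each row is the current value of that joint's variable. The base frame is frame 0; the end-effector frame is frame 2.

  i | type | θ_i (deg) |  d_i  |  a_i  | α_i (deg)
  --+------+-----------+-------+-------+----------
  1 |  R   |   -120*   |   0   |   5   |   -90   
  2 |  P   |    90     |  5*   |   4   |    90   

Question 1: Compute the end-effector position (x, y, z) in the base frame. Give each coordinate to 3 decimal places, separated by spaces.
after link 1: o_1 = (-2.5000, -4.3301, 0.0000)
after link 2: o_2 = (1.8301, -6.8301, -4.0000)

1.830 -6.830 -4.000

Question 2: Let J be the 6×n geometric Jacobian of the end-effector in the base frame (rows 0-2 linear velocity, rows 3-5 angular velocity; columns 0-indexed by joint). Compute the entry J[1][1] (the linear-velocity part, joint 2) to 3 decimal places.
-0.500

prismatic axis z_1 = (0.8660,-0.5000,0.0000)
J_v[:, 1] = z_1; J_ω[:, 1] = (0,0,0)
entry J[1][1] = -0.5000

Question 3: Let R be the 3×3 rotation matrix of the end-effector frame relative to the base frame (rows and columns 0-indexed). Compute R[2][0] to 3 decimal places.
End-effector x-axis (col 0 of R) = (0.0000,-0.0000,-1.0000)
R[2][0] = -1.0000

-1.000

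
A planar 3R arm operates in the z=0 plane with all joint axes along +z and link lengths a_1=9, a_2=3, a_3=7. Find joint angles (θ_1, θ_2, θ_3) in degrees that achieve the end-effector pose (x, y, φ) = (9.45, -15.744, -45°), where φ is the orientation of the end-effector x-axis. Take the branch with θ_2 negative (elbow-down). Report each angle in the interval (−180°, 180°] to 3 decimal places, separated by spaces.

wrist centre = target − a_3·(cos φ, sin φ) = (4.5003, -10.7943)
cos θ_2 = (136.7682−9²−3²)/(2·9·3) = 0.8661; θ_2 = -29.9941° (elbow-down)
β = atan2(-10.7943,4.5003) = -67.3682°; ψ = atan2(-1.4997,11.5982) = -7.3679°
θ_1 = β − ψ = -60.0003°
θ_3 = φ − θ_1 − θ_2 = 44.9944° (wrapped to (-180°,180°])

-60.000 -29.994 44.994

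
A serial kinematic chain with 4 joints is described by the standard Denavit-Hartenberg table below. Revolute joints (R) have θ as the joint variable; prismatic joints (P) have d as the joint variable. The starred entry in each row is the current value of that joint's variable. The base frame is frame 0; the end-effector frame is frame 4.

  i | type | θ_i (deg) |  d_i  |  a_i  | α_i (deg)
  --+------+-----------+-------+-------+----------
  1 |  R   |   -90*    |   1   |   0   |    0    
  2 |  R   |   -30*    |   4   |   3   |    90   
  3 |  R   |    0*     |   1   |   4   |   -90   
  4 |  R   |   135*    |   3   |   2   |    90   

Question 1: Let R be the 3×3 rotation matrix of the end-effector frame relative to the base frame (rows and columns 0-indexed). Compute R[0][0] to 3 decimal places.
0.966

End-effector x-axis (col 0 of R) = (0.9659,0.2588,0.0000)
R[0][0] = 0.9659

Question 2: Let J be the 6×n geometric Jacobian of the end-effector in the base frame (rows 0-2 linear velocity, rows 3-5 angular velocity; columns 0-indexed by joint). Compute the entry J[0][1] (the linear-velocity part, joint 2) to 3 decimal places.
axis z_1 = (0.0000,0.0000,1.0000); lever o_n−o_1 = (-2.4342,-5.0445,7.0000)
cross product → J_v[:, 1] = (5.0445,-2.4342,0.0000)
J_ω[:, 1] = z_1
entry J[0][1] = 5.0445

5.045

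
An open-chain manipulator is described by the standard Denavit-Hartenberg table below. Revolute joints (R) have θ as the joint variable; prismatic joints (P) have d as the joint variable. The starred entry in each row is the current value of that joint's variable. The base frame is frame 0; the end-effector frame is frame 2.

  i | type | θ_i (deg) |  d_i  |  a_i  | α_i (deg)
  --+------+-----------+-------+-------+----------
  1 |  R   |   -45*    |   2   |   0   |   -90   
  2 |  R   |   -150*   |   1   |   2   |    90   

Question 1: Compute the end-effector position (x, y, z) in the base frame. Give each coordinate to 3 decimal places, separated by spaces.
-0.518 1.932 3.000

after link 1: o_1 = (0.0000, 0.0000, 2.0000)
after link 2: o_2 = (-0.5176, 1.9319, 3.0000)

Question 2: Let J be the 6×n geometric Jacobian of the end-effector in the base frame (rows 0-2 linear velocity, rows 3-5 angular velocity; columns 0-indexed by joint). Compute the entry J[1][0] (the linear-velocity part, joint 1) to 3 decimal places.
axis z_0 = ẑ; lever o_n−o_0 = (-0.5176,1.9319,3.0000)
cross product → J_v[:, 0] = (-1.9319,-0.5176,0.0000)
J_ω[:, 0] = z_0
entry J[1][0] = -0.5176

-0.518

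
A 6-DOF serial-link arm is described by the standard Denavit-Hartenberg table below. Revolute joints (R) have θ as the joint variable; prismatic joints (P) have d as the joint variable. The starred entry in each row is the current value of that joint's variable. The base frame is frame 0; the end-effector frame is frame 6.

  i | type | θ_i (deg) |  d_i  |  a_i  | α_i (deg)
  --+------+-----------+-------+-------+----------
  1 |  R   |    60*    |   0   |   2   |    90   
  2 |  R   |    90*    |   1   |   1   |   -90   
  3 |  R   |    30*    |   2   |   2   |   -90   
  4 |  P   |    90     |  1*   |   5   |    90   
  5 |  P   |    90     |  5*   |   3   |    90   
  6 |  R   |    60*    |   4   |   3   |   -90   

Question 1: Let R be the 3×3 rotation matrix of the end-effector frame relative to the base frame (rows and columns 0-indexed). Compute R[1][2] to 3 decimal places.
-0.250

End-effector z-axis (col 2 of R) = (0.4330,-0.2500,0.8660)
R[1][2] = -0.2500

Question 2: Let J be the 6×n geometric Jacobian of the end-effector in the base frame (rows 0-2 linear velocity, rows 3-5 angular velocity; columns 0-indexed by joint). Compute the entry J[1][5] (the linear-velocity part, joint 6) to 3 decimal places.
-0.750

axis z_5 = (0.5000,0.8660,0.0000); lever o_n−o_5 = (-0.2500,4.7631,1.5000)
cross product → J_v[:, 5] = (1.2990,-0.7500,2.5981)
J_ω[:, 5] = z_5
entry J[1][5] = -0.7500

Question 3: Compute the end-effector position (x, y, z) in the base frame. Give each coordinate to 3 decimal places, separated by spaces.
after link 1: o_1 = (1.0000, 1.7321, 0.0000)
after link 2: o_2 = (1.8660, 1.2321, 1.0000)
after link 3: o_3 = (0.0000, 0.0000, 2.7321)
after link 4: o_4 = (1.7500, 4.7631, 2.2321)
after link 5: o_5 = (-2.6651, 7.3122, 5.0622)
after link 6: o_6 = (-2.9151, 12.0753, 6.5622)

-2.915 12.075 6.562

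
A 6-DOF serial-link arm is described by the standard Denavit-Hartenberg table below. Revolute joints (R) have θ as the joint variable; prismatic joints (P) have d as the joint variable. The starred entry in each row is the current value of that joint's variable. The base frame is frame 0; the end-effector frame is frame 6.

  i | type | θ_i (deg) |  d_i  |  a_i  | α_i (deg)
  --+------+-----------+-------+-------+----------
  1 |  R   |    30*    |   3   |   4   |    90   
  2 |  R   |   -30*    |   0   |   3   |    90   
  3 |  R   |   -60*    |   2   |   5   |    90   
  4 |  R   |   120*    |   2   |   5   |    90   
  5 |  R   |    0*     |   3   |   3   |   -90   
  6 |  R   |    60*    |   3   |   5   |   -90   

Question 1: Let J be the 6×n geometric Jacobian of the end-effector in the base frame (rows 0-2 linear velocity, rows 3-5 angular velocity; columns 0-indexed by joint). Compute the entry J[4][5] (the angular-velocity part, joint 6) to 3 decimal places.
0.058

axis z_5 = (-0.8995,0.0580,0.4330); lever o_n−o_5 = (-2.4085,-4.6585,2.5490)
cross product → J_v[:, 5] = (2.1651,1.2500,4.3301)
J_ω[:, 5] = z_5
entry J[4][5] = 0.0580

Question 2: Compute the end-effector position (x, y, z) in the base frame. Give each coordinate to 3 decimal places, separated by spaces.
after link 1: o_1 = (3.4641, 2.0000, 3.0000)
after link 2: o_2 = (5.7141, 3.2990, 1.5000)
after link 3: o_3 = (4.5580, 7.6316, -1.4821)
after link 4: o_4 = (1.0290, 4.2488, -3.7410)
after link 5: o_5 = (-0.8092, 4.2856, -7.5646)
after link 6: o_6 = (-3.2177, -0.3729, -5.0155)

-3.218 -0.373 -5.016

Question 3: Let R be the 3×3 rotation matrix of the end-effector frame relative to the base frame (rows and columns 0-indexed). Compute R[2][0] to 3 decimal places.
0.250

End-effector x-axis (col 0 of R) = (0.0580,-0.9665,0.2500)
R[2][0] = 0.2500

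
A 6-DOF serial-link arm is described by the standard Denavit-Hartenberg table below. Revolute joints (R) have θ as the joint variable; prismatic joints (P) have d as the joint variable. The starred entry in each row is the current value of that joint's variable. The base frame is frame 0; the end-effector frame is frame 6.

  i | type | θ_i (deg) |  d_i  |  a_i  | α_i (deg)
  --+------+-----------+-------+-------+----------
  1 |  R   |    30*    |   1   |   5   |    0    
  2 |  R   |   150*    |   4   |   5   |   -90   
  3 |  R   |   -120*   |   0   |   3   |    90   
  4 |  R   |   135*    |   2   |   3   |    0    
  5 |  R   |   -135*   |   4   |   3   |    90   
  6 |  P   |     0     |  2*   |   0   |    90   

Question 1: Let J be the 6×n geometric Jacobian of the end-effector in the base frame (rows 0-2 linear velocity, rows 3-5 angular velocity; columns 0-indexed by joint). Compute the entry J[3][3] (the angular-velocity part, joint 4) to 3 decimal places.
0.866

axis z_3 = (0.8660,-0.0000,-0.5000); lever o_n−o_3 = (5.6355,-0.1213,-2.2390)
cross product → J_v[:, 3] = (-0.0607,-0.8787,-0.1051)
J_ω[:, 3] = z_3
entry J[3][3] = 0.8660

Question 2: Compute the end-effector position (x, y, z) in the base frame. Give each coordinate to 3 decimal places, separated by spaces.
6.466 2.379 5.359

after link 1: o_1 = (4.3301, 2.5000, 1.0000)
after link 2: o_2 = (-0.6699, 2.5000, 5.0000)
after link 3: o_3 = (0.8301, 2.5000, 7.5981)
after link 4: o_4 = (1.5015, 0.3787, 4.7610)
after link 5: o_5 = (6.4656, 0.3787, 5.3590)
after link 6: o_6 = (6.4656, 2.3787, 5.3590)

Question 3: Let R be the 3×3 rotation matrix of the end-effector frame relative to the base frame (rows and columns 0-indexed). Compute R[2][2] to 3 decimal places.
0.500

End-effector z-axis (col 2 of R) = (-0.8660,0.0000,0.5000)
R[2][2] = 0.5000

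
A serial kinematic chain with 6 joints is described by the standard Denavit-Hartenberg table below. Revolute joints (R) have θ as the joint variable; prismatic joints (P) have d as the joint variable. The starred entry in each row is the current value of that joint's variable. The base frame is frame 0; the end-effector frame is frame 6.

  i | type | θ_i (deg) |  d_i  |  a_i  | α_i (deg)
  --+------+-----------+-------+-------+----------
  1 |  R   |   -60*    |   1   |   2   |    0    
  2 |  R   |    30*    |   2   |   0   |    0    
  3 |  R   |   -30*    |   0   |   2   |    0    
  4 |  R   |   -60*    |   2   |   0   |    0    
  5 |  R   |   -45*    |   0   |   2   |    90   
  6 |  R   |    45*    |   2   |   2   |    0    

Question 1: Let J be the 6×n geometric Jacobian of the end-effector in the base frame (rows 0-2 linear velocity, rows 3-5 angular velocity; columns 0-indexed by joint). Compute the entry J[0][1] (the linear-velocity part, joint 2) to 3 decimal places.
axis z_1 = (0.0000,0.0000,1.0000); lever o_n−o_1 = (-2.8155,-0.6839,5.4142)
cross product → J_v[:, 1] = (0.6839,-2.8155,0.0000)
J_ω[:, 1] = z_1
entry J[0][1] = 0.6839

0.684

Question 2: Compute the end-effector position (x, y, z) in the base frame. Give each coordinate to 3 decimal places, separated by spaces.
-1.816 -2.416 6.414

after link 1: o_1 = (1.0000, -1.7321, 1.0000)
after link 2: o_2 = (1.0000, -1.7321, 3.0000)
after link 3: o_3 = (2.0000, -3.4641, 3.0000)
after link 4: o_4 = (2.0000, -3.4641, 5.0000)
after link 5: o_5 = (0.0681, -3.9817, 5.0000)
after link 6: o_6 = (-1.8155, -2.4159, 6.4142)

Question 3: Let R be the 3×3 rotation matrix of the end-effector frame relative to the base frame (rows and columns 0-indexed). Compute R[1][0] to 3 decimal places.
-0.183

End-effector x-axis (col 0 of R) = (-0.6830,-0.1830,0.7071)
R[1][0] = -0.1830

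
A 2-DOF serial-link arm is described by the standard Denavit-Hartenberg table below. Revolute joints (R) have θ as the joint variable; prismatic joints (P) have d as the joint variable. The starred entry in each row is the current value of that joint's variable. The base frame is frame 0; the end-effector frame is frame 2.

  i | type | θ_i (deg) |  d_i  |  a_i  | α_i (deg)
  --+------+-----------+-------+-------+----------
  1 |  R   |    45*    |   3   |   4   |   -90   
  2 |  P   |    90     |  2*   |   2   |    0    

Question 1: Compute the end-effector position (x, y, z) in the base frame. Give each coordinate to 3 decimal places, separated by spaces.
1.414 4.243 1.000

after link 1: o_1 = (2.8284, 2.8284, 3.0000)
after link 2: o_2 = (1.4142, 4.2426, 1.0000)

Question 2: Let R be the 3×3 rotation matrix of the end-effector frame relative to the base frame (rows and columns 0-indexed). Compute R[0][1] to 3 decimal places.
End-effector y-axis (col 1 of R) = (-0.7071,-0.7071,-0.0000)
R[0][1] = -0.7071

-0.707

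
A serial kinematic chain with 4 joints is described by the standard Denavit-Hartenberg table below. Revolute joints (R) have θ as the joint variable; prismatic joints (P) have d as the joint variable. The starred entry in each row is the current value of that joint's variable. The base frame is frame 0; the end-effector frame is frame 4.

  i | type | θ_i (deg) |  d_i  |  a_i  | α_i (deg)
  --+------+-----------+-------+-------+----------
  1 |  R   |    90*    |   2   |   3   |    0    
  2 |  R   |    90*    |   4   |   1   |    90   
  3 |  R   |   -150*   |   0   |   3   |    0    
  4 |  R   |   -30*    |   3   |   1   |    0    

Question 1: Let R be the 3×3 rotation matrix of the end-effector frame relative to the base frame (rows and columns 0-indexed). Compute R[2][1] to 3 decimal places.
-1.000

End-effector y-axis (col 1 of R) = (0.0000,0.0000,-1.0000)
R[2][1] = -1.0000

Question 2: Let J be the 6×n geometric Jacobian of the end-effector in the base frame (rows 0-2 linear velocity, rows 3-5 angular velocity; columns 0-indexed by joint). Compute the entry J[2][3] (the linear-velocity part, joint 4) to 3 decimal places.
-1.000

axis z_3 = (0.0000,1.0000,0.0000); lever o_n−o_3 = (1.0000,3.0000,0.0000)
cross product → J_v[:, 3] = (-0.0000,0.0000,-1.0000)
J_ω[:, 3] = z_3
entry J[2][3] = -1.0000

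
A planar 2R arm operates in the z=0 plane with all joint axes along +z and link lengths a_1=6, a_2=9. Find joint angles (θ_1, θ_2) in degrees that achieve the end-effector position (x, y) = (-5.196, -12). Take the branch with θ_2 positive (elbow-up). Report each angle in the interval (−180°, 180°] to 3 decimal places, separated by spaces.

-150.000 60.001

cos θ_2 = (170.9984−6²−9²)/(2·6·9) = 0.5000; θ_2 = 60.0010° (elbow-up)
β = atan2(-12.0000,-5.1960) = -113.4126°; ψ = atan2(7.7943,10.4999) = 36.5874°
θ_1 = β − ψ = -150.0000°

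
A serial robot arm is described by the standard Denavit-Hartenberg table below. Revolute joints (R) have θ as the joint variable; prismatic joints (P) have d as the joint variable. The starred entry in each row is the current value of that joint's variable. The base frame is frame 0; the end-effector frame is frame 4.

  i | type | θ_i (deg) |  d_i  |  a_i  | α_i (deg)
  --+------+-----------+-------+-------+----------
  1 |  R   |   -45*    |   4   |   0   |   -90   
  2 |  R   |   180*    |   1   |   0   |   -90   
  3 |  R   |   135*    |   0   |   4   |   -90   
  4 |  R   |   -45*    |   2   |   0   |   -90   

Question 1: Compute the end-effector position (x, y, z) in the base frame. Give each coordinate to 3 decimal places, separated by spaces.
2.707 -3.293 4.000

after link 1: o_1 = (0.0000, 0.0000, 4.0000)
after link 2: o_2 = (0.7071, 0.7071, 4.0000)
after link 3: o_3 = (0.7071, -3.2929, 4.0000)
after link 4: o_4 = (2.7071, -3.2929, 4.0000)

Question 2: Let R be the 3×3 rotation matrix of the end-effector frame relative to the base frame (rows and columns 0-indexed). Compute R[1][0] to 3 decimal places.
-0.707

End-effector x-axis (col 0 of R) = (-0.0000,-0.7071,0.7071)
R[1][0] = -0.7071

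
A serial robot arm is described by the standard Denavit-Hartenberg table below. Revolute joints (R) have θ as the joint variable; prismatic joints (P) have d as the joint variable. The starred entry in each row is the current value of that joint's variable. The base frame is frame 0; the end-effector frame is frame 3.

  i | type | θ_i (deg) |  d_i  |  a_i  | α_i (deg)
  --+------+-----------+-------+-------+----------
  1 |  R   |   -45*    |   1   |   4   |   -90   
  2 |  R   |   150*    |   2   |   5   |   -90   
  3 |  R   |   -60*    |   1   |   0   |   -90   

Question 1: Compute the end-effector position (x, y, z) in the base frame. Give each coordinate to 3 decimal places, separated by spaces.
after link 1: o_1 = (2.8284, -2.8284, 1.0000)
after link 2: o_2 = (1.1808, 1.6476, -1.5000)
after link 3: o_3 = (0.8272, 2.0012, -0.6340)

0.827 2.001 -0.634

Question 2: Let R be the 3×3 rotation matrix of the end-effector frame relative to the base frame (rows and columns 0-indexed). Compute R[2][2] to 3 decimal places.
End-effector z-axis (col 2 of R) = (-0.8839,0.1768,-0.4330)
R[2][2] = -0.4330

-0.433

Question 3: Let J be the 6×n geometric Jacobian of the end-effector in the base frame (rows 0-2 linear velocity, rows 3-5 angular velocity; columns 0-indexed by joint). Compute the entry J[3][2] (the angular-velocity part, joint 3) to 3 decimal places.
axis z_2 = (-0.3536,0.3536,0.8660); lever o_n−o_2 = (-0.3536,0.3536,0.8660)
cross product → J_v[:, 2] = (0.0000,0.0000,-0.0000)
J_ω[:, 2] = z_2
entry J[3][2] = -0.3536

-0.354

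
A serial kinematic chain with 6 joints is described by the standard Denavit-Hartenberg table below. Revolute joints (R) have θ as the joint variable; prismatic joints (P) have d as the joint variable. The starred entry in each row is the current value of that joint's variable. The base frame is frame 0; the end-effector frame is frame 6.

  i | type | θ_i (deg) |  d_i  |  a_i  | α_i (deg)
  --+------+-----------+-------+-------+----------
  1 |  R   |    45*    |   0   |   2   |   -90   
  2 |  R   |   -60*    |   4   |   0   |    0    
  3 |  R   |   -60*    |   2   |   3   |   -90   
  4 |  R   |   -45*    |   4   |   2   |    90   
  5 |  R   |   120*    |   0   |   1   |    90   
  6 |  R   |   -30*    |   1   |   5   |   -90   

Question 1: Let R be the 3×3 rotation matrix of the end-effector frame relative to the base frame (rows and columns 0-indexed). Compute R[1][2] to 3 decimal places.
0.852

End-effector z-axis (col 2 of R) = (0.2362,0.8522,-0.4669)
R[1][2] = 0.8522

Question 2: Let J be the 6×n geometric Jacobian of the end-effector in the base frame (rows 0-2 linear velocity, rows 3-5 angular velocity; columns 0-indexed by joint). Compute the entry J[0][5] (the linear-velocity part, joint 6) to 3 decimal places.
axis z_5 = (-0.3433,0.5227,0.7803); lever o_n−o_5 = (4.2019,0.4028,2.8604)
cross product → J_v[:, 5] = (1.1808,4.2609,-2.3346)
J_ω[:, 5] = z_5
entry J[0][5] = 1.1808

1.181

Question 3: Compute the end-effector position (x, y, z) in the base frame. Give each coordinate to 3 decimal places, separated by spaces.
after link 1: o_1 = (1.4142, 1.4142, 0.0000)
after link 2: o_2 = (-1.4142, 4.2426, 0.0000)
after link 3: o_3 = (-3.8891, 4.5962, 2.5981)
after link 4: o_4 = (-2.9396, 7.5457, 5.8228)
after link 5: o_5 = (-2.0343, 7.9510, 5.9496)
after link 6: o_6 = (2.1676, 8.3538, 8.8101)

2.168 8.354 8.810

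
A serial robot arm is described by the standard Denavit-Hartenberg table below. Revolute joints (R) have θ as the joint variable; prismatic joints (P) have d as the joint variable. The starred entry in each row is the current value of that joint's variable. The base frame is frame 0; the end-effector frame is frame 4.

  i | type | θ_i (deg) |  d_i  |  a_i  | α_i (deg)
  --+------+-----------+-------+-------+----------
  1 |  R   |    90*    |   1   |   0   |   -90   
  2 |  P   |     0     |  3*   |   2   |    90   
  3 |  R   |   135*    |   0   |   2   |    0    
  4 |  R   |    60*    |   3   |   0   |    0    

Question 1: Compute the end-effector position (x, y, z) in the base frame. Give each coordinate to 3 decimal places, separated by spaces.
after link 1: o_1 = (0.0000, 0.0000, 1.0000)
after link 2: o_2 = (-3.0000, 2.0000, 1.0000)
after link 3: o_3 = (-4.4142, 0.5858, 1.0000)
after link 4: o_4 = (-4.4142, 0.5858, 4.0000)

-4.414 0.586 4.000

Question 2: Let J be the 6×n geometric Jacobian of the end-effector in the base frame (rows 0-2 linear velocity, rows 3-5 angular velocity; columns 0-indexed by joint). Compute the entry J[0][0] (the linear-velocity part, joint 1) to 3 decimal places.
-0.586

axis z_0 = ẑ; lever o_n−o_0 = (-4.4142,0.5858,4.0000)
cross product → J_v[:, 0] = (-0.5858,-4.4142,0.0000)
J_ω[:, 0] = z_0
entry J[0][0] = -0.5858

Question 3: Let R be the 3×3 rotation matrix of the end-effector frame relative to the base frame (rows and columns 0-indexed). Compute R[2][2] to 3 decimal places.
1.000

End-effector z-axis (col 2 of R) = (0.0000,0.0000,1.0000)
R[2][2] = 1.0000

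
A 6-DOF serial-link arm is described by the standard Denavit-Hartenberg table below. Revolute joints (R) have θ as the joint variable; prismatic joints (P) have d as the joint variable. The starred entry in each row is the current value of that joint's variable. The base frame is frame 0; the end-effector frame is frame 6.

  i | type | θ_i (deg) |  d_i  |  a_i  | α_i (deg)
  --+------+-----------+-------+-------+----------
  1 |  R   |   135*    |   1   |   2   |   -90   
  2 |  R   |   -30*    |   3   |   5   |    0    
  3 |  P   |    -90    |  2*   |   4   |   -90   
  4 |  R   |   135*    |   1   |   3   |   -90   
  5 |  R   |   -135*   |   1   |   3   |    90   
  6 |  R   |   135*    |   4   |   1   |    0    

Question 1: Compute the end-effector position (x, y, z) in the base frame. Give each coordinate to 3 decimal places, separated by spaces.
after link 1: o_1 = (-1.4142, 1.4142, 1.0000)
after link 2: o_2 = (-6.5974, 2.3548, 3.5000)
after link 3: o_3 = (-6.5974, -0.4737, 6.9641)
after link 4: o_4 = (-6.4598, 2.3887, 5.6270)
after link 5: o_5 = (-9.0391, 1.8467, 7.3743)
after link 6: o_6 = (-8.1133, -2.1146, 6.7029)

-8.113 -2.115 6.703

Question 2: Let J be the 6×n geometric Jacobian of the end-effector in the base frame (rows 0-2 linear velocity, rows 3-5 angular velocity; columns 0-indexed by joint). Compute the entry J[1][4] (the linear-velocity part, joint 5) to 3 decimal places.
axis z_4 = (-0.7500,-0.2500,-0.6124); lever o_n−o_4 = (-1.6536,-4.5033,1.0760)
cross product → J_v[:, 4] = (-3.0267,1.8196,2.9641)
J_ω[:, 4] = z_4
entry J[1][4] = 1.8196

1.820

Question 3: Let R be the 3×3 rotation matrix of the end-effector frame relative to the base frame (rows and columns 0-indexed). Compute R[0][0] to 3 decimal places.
-0.099

End-effector x-axis (col 0 of R) = (-0.0991,-0.1080,-0.9892)
R[0][0] = -0.0991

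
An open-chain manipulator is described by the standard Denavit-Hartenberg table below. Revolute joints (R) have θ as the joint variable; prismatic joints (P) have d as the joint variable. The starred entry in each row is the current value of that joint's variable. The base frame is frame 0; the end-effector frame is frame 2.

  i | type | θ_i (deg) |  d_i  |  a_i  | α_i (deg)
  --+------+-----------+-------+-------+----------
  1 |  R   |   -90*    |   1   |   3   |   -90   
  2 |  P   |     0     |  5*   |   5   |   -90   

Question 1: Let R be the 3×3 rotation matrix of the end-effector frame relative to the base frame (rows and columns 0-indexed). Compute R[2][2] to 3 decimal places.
End-effector z-axis (col 2 of R) = (0.0000,0.0000,-1.0000)
R[2][2] = -1.0000

-1.000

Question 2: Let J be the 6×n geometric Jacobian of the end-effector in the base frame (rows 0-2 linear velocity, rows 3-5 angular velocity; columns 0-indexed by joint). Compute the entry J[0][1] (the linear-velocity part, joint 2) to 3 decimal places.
prismatic axis z_1 = (1.0000,0.0000,0.0000)
J_v[:, 1] = z_1; J_ω[:, 1] = (0,0,0)
entry J[0][1] = 1.0000

1.000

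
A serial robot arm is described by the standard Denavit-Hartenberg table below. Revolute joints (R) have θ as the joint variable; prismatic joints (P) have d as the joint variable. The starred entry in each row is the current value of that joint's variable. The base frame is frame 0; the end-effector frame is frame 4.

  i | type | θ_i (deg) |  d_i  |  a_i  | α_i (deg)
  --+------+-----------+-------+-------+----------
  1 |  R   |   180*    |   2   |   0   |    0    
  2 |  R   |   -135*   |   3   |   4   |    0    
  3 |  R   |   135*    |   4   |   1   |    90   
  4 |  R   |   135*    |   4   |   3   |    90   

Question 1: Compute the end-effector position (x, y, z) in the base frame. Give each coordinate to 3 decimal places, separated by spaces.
after link 1: o_1 = (0.0000, 0.0000, 2.0000)
after link 2: o_2 = (2.8284, 2.8284, 5.0000)
after link 3: o_3 = (1.8284, 2.8284, 9.0000)
after link 4: o_4 = (3.9497, 6.8284, 11.1213)

3.950 6.828 11.121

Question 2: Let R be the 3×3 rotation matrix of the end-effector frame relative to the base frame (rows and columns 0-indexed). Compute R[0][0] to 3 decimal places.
0.707

End-effector x-axis (col 0 of R) = (0.7071,-0.0000,0.7071)
R[0][0] = 0.7071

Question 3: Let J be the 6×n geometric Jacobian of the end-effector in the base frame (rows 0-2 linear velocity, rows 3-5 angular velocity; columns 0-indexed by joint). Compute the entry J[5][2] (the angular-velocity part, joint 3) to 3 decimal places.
axis z_2 = (0.0000,0.0000,1.0000); lever o_n−o_2 = (1.1213,4.0000,6.1213)
cross product → J_v[:, 2] = (-4.0000,1.1213,0.0000)
J_ω[:, 2] = z_2
entry J[5][2] = 1.0000

1.000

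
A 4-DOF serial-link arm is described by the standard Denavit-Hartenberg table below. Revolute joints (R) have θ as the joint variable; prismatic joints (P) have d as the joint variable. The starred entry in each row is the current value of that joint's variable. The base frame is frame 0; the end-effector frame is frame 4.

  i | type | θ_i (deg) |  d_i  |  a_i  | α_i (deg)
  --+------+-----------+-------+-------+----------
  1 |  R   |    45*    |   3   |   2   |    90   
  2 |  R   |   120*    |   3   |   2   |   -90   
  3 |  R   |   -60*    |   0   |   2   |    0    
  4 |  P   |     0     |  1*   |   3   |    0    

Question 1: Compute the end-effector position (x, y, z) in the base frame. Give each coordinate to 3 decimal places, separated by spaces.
4.394 -5.972 6.397

after link 1: o_1 = (1.4142, 1.4142, 3.0000)
after link 2: o_2 = (2.8284, -1.4142, 4.7321)
after link 3: o_3 = (3.6996, -2.9925, 5.5981)
after link 4: o_4 = (4.3940, -5.9723, 6.3971)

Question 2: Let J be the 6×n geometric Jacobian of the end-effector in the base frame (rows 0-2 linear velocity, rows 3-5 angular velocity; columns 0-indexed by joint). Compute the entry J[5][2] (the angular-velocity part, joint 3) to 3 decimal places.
axis z_2 = (-0.6124,-0.6124,-0.5000); lever o_n−o_2 = (1.5656,-4.5581,1.6651)
cross product → J_v[:, 2] = (-3.2987,0.2368,3.7500)
J_ω[:, 2] = z_2
entry J[5][2] = -0.5000

-0.500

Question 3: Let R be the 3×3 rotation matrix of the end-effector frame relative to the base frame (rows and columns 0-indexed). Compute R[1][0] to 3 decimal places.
End-effector x-axis (col 0 of R) = (0.4356,-0.7891,0.4330)
R[1][0] = -0.7891

-0.789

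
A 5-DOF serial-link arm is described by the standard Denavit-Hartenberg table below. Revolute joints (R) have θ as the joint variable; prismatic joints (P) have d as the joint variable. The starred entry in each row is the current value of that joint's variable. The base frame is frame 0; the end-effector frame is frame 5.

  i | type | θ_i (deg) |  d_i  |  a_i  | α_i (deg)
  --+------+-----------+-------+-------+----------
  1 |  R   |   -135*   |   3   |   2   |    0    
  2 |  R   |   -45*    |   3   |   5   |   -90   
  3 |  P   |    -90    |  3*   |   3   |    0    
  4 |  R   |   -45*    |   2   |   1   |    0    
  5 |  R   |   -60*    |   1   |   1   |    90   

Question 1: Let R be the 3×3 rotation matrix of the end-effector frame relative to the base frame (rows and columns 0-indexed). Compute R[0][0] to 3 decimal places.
0.966

End-effector x-axis (col 0 of R) = (0.9659,0.0000,-0.2588)
R[0][0] = 0.9659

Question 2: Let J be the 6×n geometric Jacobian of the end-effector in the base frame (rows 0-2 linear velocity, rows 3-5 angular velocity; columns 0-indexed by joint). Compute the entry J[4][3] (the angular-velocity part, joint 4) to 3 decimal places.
axis z_3 = (0.0000,-1.0000,0.0000); lever o_n−o_3 = (1.6730,-3.0000,0.4483)
cross product → J_v[:, 3] = (-0.4483,0.0000,1.6730)
J_ω[:, 3] = z_3
entry J[4][3] = -1.0000

-1.000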